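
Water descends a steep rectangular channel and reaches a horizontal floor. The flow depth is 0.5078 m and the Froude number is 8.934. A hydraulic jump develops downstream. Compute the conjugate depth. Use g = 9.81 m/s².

Fr₁ = 8.934 (given).
Bélanger equation: y₂/y₁ = ½[√(1 + 8Fr₁²) − 1] = ½[√639.53 − 1] = 12.14.
y₂ = 12.14 × 0.5078 = 6.167 m.

y₂ = 6.167 m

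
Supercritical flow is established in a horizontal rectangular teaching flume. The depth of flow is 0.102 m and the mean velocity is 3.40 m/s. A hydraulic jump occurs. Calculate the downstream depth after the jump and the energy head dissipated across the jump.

y₂ = 0.442 m; ΔE = 0.218 m

Fr₁ = V₁/√(g·y₁) = 3.40/√(9.81×0.102) = 3.40.
From the momentum equation for a rectangular channel, y₂/y₁ = ½[√(1 + 8Fr₁²) − 1] = ½[√93.42 − 1] = 4.33.
y₂ = 4.33 × 0.102 = 0.442 m.
q = V₁·y₁ = 3.40 × 0.102 = 0.347 m²/s. V₂ = q/y₂ = 0.347/0.442 = 0.785 m/s. E₁ = y₁ + V₁²/2g = 0.691 m; E₂ = y₂ + V₂²/2g = 0.473 m. ΔE = E₁ − E₂ = 0.218 m.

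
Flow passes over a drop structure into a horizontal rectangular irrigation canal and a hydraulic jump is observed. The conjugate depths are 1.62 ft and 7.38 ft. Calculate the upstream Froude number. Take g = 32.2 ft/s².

For a rectangular channel the momentum equation gives q² = ½·g·y₁·y₂·(y₁ + y₂) = ½×32.2×1.62×7.38×9.00 = 1732.
q = √1732 = 41.6 ft²/s.
V₁ = q/y₁ = 25.7 ft/s; Fr₁ = V₁/√(g·y₁) = 3.56.

Fr₁ = 3.56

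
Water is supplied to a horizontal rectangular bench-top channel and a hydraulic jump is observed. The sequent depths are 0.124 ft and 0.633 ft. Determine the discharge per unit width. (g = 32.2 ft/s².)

For a rectangular channel the momentum equation gives q² = ½·g·y₁·y₂·(y₁ + y₂) = ½×32.2×0.124×0.633×0.757 = 0.957.
q = √0.957 = 0.978 ft²/s.

q = 0.978 ft²/s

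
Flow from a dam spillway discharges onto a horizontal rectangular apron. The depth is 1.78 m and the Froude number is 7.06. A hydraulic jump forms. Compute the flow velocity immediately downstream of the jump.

V₂ = 3.11 m/s

Fr₁ = 7.06 (given).
Bélanger equation: y₂/y₁ = ½[√(1 + 8Fr₁²) − 1] = ½[√399.7 − 1] = 9.50.
y₂ = 9.50 × 1.78 = 16.9 m.
V₁ = Fr₁·√(g·y₁) = 7.06×√(9.81×1.78) = 29.5 m/s; q = V₁·y₁ = 52.5 m²/s.
V₂ = q/y₂ = 52.5/16.9 = 3.11 m/s.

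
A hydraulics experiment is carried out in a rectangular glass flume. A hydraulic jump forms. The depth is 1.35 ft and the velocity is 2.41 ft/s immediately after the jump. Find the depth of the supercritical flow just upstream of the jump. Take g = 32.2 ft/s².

Fr₂ = V₂/√(g·y₂) = 2.41/√(32.2×1.35) = 0.366.
The Bélanger relation is symmetric: y₁/y₂ = ½[√(1 + 8Fr₂²) − 1] = ½[√2.069 − 1] = 0.219.
y₁ = 0.219 × 1.35 = 0.296 ft.

y₁ = 0.296 ft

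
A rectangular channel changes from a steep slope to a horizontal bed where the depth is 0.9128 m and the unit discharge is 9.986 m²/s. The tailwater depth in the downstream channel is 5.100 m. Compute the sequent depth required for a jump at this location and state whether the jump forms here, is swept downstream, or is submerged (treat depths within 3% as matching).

y₂ = 4.285 m; the jump is submerged

V₁ = q/y₁ = 9.986/0.9128 = 10.94 m/s. Fr₁ = V₁/√(g·y₁) = 10.94/√(9.81×0.9128) = 3.656.
Sequent-depth ratio: y₂/y₁ = ½[√(1 + 8Fr₁²) − 1] = ½[√107.92 − 1] = 4.694.
y₂ = 4.694 × 0.9128 = 4.285 m.
Tailwater y_tw = 5.100 m: y_tw > y₂, so the jump is submerged.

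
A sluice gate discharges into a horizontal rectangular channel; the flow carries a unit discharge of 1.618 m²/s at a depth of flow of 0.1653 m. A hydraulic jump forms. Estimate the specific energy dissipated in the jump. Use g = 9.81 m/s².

V₁ = q/y₁ = 1.618/0.1653 = 9.788 m/s. Fr₁ = V₁/√(g·y₁) = 9.788/√(9.81×0.1653) = 7.687.
From the momentum equation for a rectangular channel, y₂/y₁ = ½[√(1 + 8Fr₁²) − 1] = ½[√473.67 − 1] = 10.38.
y₂ = 10.38 × 0.1653 = 1.716 m.
Head loss: ΔE = (y₂ − y₁)³/(4y₁y₂) = (1.716 − 0.1653)³/(4×0.1653×1.716) = 3.730/1.135 = 3.287 m.

ΔE = 3.287 m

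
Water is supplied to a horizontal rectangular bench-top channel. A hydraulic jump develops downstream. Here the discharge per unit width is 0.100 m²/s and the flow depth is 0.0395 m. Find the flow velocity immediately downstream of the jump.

V₁ = q/y₁ = 0.100/0.0395 = 2.53 m/s. Fr₁ = V₁/√(g·y₁) = 2.53/√(9.81×0.0395) = 4.07.
Bélanger equation: y₂/y₁ = ½[√(1 + 8Fr₁²) − 1] = ½[√133.3 − 1] = 5.27.
y₂ = 5.27 × 0.0395 = 0.208 m.
V₂ = q/y₂ = 0.100/0.208 = 0.480 m/s.

V₂ = 0.480 m/s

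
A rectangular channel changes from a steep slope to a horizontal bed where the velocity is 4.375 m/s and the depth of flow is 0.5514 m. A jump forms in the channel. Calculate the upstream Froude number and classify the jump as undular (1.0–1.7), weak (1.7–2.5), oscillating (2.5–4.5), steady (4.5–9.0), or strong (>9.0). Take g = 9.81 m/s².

Fr₁ = V₁/√(g·y₁) = 4.375/√(9.81×0.5514) = 1.881.
Fr₁ = 1.881 lies in the weak range.

Fr₁ = 1.881; weak jump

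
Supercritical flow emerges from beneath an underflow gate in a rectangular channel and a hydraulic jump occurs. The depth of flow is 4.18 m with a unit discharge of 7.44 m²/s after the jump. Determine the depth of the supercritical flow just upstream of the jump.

y₁ = 0.569 m

V₂ = q/y₂ = 7.44/4.18 = 1.78 m/s; Fr₂ = V₂/√(g·y₂) = 0.278.
Applying the sequent-depth relation in reverse, y₁/y₂ = ½[√(1 + 8Fr₂²) − 1] = ½[√1.618 − 1] = 0.136.
y₁ = 0.136 × 4.18 = 0.569 m.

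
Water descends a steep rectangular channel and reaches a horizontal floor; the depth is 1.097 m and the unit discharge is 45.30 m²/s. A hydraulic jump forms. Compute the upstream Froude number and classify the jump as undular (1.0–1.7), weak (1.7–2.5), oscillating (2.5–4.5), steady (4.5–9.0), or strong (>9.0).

V₁ = q/y₁ = 45.30/1.097 = 41.29 m/s. Fr₁ = V₁/√(g·y₁) = 41.29/√(9.81×1.097) = 12.59.
Fr₁ = 12.59 lies in the strong range.

Fr₁ = 12.59; strong jump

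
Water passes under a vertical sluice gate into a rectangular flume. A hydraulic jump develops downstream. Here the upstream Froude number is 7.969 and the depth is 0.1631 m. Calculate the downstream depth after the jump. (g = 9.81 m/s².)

y₂ = 1.758 m

Fr₁ = 7.969 (given).
Bélanger equation: y₂/y₁ = ½[√(1 + 8Fr₁²) − 1] = ½[√509.04 − 1] = 10.78.
y₂ = 10.78 × 0.1631 = 1.758 m.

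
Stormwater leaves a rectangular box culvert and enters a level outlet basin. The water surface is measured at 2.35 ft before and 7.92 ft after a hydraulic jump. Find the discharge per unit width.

For a rectangular channel the momentum equation gives q² = ½·g·y₁·y₂·(y₁ + y₂) = ½×32.2×2.35×7.92×10.3 = 3077.
q = √3077 = 55.5 ft²/s.

q = 55.5 ft²/s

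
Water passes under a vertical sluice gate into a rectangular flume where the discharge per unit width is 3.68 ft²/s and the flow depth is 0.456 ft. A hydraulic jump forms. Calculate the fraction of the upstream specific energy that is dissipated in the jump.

ΔE/E₁ = 0.108 (10.8%)

V₁ = q/y₁ = 3.68/0.456 = 8.07 ft/s. Fr₁ = V₁/√(g·y₁) = 8.07/√(32.2×0.456) = 2.11.
Conjugate-depth relation: y₂/y₁ = ½[√(1 + 8Fr₁²) − 1] = ½[√36.48 − 1] = 2.52.
y₂ = 2.52 × 0.456 = 1.15 ft.
E₁ = y₁ + V₁²/2g = 1.47 ft. ΔE = (y₂ − y₁)³/(4y₁y₂) = 0.159 ft. ΔE/E₁ = 0.159/1.47 = 0.108.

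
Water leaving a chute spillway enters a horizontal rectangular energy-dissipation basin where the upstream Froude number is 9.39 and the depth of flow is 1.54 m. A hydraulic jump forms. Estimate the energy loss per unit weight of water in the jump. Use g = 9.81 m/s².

ΔE = 49.3 m

Fr₁ = 9.39 (given).
By Bélanger, y₂/y₁ = ½[√(1 + 8Fr₁²) − 1] = ½[√706.4 − 1] = 12.8.
y₂ = 12.8 × 1.54 = 19.7 m.
Head loss: ΔE = (y₂ − y₁)³/(4y₁y₂) = (19.7 − 1.54)³/(4×1.54×19.7) = 5984/121 = 49.3 m.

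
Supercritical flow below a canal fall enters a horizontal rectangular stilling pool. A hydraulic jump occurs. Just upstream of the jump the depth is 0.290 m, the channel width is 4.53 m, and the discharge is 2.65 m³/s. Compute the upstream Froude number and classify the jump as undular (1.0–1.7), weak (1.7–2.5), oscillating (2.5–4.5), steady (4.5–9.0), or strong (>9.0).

q = Q/b = 2.65/4.53 = 0.585 m²/s; V₁ = q/y₁ = 2.02 m/s. Fr₁ = V₁/√(g·y₁) = 1.20.
Fr₁ = 1.20 lies in the undular range.

Fr₁ = 1.20; undular jump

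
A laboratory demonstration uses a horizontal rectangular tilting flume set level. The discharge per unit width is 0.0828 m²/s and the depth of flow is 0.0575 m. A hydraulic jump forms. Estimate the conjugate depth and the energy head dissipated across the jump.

y₂ = 0.130 m; ΔE = 0.0127 m

V₁ = q/y₁ = 0.0828/0.0575 = 1.44 m/s. Fr₁ = V₁/√(g·y₁) = 1.44/√(9.81×0.0575) = 1.92.
By Bélanger, y₂/y₁ = ½[√(1 + 8Fr₁²) − 1] = ½[√30.41 − 1] = 2.26.
y₂ = 2.26 × 0.0575 = 0.130 m.
Head loss: ΔE = (y₂ − y₁)³/(4y₁y₂) = (0.130 − 0.0575)³/(4×0.0575×0.130) = 0.000378/0.0299 = 0.0127 m.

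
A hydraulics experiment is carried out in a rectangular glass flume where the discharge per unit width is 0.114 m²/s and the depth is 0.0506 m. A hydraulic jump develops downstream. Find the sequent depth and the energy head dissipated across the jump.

y₂ = 0.205 m; ΔE = 0.0886 m

V₁ = q/y₁ = 0.114/0.0506 = 2.25 m/s. Fr₁ = V₁/√(g·y₁) = 2.25/√(9.81×0.0506) = 3.20.
Bélanger equation: y₂/y₁ = ½[√(1 + 8Fr₁²) − 1] = ½[√82.80 − 1] = 4.05.
y₂ = 4.05 × 0.0506 = 0.205 m.
V₂ = q/y₂ = 0.114/0.205 = 0.556 m/s. E₁ = y₁ + V₁²/2g = 0.309 m; E₂ = y₂ + V₂²/2g = 0.221 m. ΔE = E₁ − E₂ = 0.0886 m.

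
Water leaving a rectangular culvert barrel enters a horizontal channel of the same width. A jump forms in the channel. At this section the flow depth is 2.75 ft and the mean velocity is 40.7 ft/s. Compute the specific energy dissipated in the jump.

Fr₁ = V₁/√(g·y₁) = 40.7/√(32.2×2.75) = 4.33.
Conjugate-depth relation: y₂/y₁ = ½[√(1 + 8Fr₁²) − 1] = ½[√150.7 − 1] = 5.64.
y₂ = 5.64 × 2.75 = 15.5 ft.
Head loss: ΔE = (y₂ − y₁)³/(4y₁y₂) = (15.5 − 2.75)³/(4×2.75×15.5) = 2074/171 = 12.2 ft.

ΔE = 12.2 ft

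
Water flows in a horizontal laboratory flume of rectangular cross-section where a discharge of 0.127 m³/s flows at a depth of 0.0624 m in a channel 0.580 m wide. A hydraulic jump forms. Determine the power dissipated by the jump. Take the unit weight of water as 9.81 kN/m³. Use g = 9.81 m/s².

q = Q/b = 0.127/0.580 = 0.219 m²/s; V₁ = q/y₁ = 3.51 m/s. Fr₁ = V₁/√(g·y₁) = 4.49.
Sequent-depth ratio: y₂/y₁ = ½[√(1 + 8Fr₁²) − 1] = ½[√161.9 − 1] = 5.86.
y₂ = 5.86 × 0.0624 = 0.366 m.
V₂ = q/y₂ = 0.219/0.366 = 0.599 m/s. E₁ = y₁ + V₁²/2g = 0.690 m; E₂ = y₂ + V₂²/2g = 0.384 m. ΔE = E₁ − E₂ = 0.306 m.
P = γ·Q·ΔE = 9.81 × 0.127 × 0.306 = 0.381 kW.

P = 0.381 kW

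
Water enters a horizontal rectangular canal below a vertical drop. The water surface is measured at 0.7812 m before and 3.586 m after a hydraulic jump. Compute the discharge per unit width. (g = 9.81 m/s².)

q = 7.747 m²/s

For a rectangular channel the momentum equation gives q² = ½·g·y₁·y₂·(y₁ + y₂) = ½×9.81×0.7812×3.586×4.367 = 60.01.
q = √60.01 = 7.747 m²/s.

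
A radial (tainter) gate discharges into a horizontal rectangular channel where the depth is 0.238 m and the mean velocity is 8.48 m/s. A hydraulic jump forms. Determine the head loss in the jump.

ΔE = 2.08 m

Fr₁ = V₁/√(g·y₁) = 8.48/√(9.81×0.238) = 5.55.
Bélanger equation: y₂/y₁ = ½[√(1 + 8Fr₁²) − 1] = ½[√247.4 − 1] = 7.36.
y₂ = 7.36 × 0.238 = 1.75 m.
Head loss: ΔE = (y₂ − y₁)³/(4y₁y₂) = (1.75 − 0.238)³/(4×0.238×1.75) = 3.48/1.67 = 2.08 m.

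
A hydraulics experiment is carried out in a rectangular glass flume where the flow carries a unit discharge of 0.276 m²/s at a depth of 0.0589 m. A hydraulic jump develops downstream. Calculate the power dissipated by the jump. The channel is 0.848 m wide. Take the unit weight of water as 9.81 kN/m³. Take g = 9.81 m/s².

V₁ = q/y₁ = 0.276/0.0589 = 4.69 m/s. Fr₁ = V₁/√(g·y₁) = 4.69/√(9.81×0.0589) = 6.16.
Conjugate-depth relation: y₂/y₁ = ½[√(1 + 8Fr₁²) − 1] = ½[√305.0 − 1] = 8.23.
y₂ = 8.23 × 0.0589 = 0.485 m.
V₂ = q/y₂ = 0.276/0.485 = 0.569 m/s. E₁ = y₁ + V₁²/2g = 1.18 m; E₂ = y₂ + V₂²/2g = 0.501 m. ΔE = E₁ − E₂ = 0.677 m.
Q = q·b = 0.276 × 0.848 = 0.234 m³/s. P = γ·Q·ΔE = 9.81 × 0.234 × 0.677 = 1.55 kW.

P = 1.55 kW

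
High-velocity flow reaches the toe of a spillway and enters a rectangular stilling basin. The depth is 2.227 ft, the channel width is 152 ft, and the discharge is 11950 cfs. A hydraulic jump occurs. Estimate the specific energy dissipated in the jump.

ΔE = 8.856 ft

q = Q/b = 11950/152 = 78.62 ft²/s; V₁ = q/y₁ = 35.30 ft/s. Fr₁ = V₁/√(g·y₁) = 4.169.
By Bélanger, y₂/y₁ = ½[√(1 + 8Fr₁²) − 1] = ½[√140.03 − 1] = 5.417.
y₂ = 5.417 × 2.227 = 12.06 ft.
Head loss: ΔE = (y₂ − y₁)³/(4y₁y₂) = (12.06 − 2.227)³/(4×2.227×12.06) = 951.7/107.5 = 8.856 ft.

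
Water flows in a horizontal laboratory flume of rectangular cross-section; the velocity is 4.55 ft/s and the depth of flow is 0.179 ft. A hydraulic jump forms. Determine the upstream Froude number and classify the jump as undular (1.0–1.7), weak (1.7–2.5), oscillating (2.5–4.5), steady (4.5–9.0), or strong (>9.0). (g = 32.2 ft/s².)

Fr₁ = 1.90; weak jump

Fr₁ = V₁/√(g·y₁) = 4.55/√(32.2×0.179) = 1.90.
Fr₁ = 1.90 lies in the weak range.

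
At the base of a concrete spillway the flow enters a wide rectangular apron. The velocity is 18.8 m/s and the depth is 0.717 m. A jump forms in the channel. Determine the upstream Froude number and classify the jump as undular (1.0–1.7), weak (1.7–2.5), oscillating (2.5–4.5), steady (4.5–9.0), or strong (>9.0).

Fr₁ = 7.09; steady jump

Fr₁ = V₁/√(g·y₁) = 18.8/√(9.81×0.717) = 7.09.
Fr₁ = 7.09 lies in the steady range.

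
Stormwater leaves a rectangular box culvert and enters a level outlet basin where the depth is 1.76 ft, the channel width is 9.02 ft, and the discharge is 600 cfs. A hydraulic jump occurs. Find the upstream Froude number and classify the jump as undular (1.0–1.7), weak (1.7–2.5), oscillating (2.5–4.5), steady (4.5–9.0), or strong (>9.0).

q = Q/b = 600/9.02 = 66.5 ft²/s; V₁ = q/y₁ = 37.8 ft/s. Fr₁ = V₁/√(g·y₁) = 5.02.
Fr₁ = 5.02 lies in the steady range.

Fr₁ = 5.02; steady jump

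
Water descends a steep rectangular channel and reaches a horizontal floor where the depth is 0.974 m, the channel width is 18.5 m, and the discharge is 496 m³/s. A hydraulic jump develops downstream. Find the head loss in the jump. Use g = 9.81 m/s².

ΔE = 27.5 m

q = Q/b = 496/18.5 = 26.8 m²/s; V₁ = q/y₁ = 27.5 m/s. Fr₁ = V₁/√(g·y₁) = 8.91.
Conjugate-depth relation: y₂/y₁ = ½[√(1 + 8Fr₁²) − 1] = ½[√635.4 − 1] = 12.1.
y₂ = 12.1 × 0.974 = 11.8 m.
V₂ = q/y₂ = 26.8/11.8 = 2.27 m/s. E₁ = y₁ + V₁²/2g = 39.6 m; E₂ = y₂ + V₂²/2g = 12.1 m. ΔE = E₁ − E₂ = 27.5 m.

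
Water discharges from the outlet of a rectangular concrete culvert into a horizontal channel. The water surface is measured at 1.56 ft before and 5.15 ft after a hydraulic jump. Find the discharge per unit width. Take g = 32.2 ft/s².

For a rectangular channel the momentum equation gives q² = ½·g·y₁·y₂·(y₁ + y₂) = ½×32.2×1.56×5.15×6.71 = 868.
q = √868 = 29.5 ft²/s.

q = 29.5 ft²/s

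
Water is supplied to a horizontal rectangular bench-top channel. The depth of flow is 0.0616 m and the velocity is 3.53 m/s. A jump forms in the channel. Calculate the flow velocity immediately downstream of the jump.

Fr₁ = V₁/√(g·y₁) = 3.53/√(9.81×0.0616) = 4.54.
By Bélanger, y₂/y₁ = ½[√(1 + 8Fr₁²) − 1] = ½[√166.0 − 1] = 5.94.
y₂ = 5.94 × 0.0616 = 0.366 m.
q = V₁·y₁ = 3.53 × 0.0616 = 0.217 m²/s.
V₂ = q/y₂ = 0.217/0.366 = 0.594 m/s.

V₂ = 0.594 m/s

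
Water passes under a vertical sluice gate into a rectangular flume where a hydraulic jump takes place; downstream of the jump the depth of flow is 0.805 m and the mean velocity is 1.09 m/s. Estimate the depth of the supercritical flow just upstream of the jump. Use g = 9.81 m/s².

y₁ = 0.195 m

Fr₂ = V₂/√(g·y₂) = 1.09/√(9.81×0.805) = 0.388.
Applying the sequent-depth relation in reverse, y₁/y₂ = ½[√(1 + 8Fr₂²) − 1] = ½[√2.204 − 1] = 0.242.
y₁ = 0.242 × 0.805 = 0.195 m.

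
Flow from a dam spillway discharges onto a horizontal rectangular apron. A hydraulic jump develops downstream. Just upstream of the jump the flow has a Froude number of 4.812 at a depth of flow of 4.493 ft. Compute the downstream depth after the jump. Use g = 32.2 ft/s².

Fr₁ = 4.812 (given).
By Bélanger, y₂/y₁ = ½[√(1 + 8Fr₁²) − 1] = ½[√186.24 − 1] = 6.324.
y₂ = 6.324 × 4.493 = 28.41 ft.

y₂ = 28.41 ft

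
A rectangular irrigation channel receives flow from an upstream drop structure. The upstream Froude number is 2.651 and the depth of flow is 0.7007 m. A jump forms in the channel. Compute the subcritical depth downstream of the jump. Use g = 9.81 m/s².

y₂ = 2.300 m

Fr₁ = 2.651 (given).
Conjugate-depth relation: y₂/y₁ = ½[√(1 + 8Fr₁²) − 1] = ½[√57.222 − 1] = 3.282.
y₂ = 3.282 × 0.7007 = 2.300 m.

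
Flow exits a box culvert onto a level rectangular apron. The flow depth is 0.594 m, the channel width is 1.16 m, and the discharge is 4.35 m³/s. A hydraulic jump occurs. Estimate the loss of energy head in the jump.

q = Q/b = 4.35/1.16 = 3.75 m²/s; V₁ = q/y₁ = 6.31 m/s. Fr₁ = V₁/√(g·y₁) = 2.62.
Sequent-depth ratio: y₂/y₁ = ½[√(1 + 8Fr₁²) − 1] = ½[√55.72 − 1] = 3.23.
y₂ = 3.23 × 0.594 = 1.92 m.
V₂ = q/y₂ = 3.75/1.92 = 1.95 m/s. E₁ = y₁ + V₁²/2g = 2.63 m; E₂ = y₂ + V₂²/2g = 2.11 m. ΔE = E₁ − E₂ = 0.511 m.

ΔE = 0.511 m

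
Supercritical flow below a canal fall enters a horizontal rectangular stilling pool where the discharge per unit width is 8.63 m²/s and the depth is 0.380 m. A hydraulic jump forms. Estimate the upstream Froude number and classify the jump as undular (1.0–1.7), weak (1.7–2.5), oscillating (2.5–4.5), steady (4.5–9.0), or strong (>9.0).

V₁ = q/y₁ = 8.63/0.380 = 22.7 m/s. Fr₁ = V₁/√(g·y₁) = 22.7/√(9.81×0.380) = 11.8.
Fr₁ = 11.8 lies in the strong range.

Fr₁ = 11.8; strong jump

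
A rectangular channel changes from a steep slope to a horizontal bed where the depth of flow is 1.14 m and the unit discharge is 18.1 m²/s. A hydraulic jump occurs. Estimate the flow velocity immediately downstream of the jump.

V₂ = 2.55 m/s

V₁ = q/y₁ = 18.1/1.14 = 15.9 m/s. Fr₁ = V₁/√(g·y₁) = 15.9/√(9.81×1.14) = 4.75.
By Bélanger, y₂/y₁ = ½[√(1 + 8Fr₁²) − 1] = ½[√181.3 − 1] = 6.23.
y₂ = 6.23 × 1.14 = 7.11 m.
V₂ = q/y₂ = 18.1/7.11 = 2.55 m/s.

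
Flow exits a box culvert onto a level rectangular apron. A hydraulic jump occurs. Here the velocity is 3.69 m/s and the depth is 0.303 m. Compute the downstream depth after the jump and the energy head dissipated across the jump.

y₂ = 0.778 m; ΔE = 0.114 m

Fr₁ = V₁/√(g·y₁) = 3.69/√(9.81×0.303) = 2.14.
By Bélanger, y₂/y₁ = ½[√(1 + 8Fr₁²) − 1] = ½[√37.65 − 1] = 2.57.
y₂ = 2.57 × 0.303 = 0.778 m.
Head loss: ΔE = (y₂ − y₁)³/(4y₁y₂) = (0.778 − 0.303)³/(4×0.303×0.778) = 0.107/0.943 = 0.114 m.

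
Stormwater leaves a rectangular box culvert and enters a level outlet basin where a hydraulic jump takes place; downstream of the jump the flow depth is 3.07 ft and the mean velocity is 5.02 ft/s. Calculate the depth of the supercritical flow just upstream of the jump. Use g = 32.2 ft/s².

Fr₂ = V₂/√(g·y₂) = 5.02/√(32.2×3.07) = 0.505.
Applying the sequent-depth relation in reverse, y₁/y₂ = ½[√(1 + 8Fr₂²) − 1] = ½[√3.039 − 1] = 0.372.
y₁ = 0.372 × 3.07 = 1.14 ft.

y₁ = 1.14 ft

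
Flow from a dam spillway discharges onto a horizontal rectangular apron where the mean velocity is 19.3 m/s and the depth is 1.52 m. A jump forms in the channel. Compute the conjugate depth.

Fr₁ = V₁/√(g·y₁) = 19.3/√(9.81×1.52) = 5.00.
Bélanger equation: y₂/y₁ = ½[√(1 + 8Fr₁²) − 1] = ½[√200.8 − 1] = 6.59.
y₂ = 6.59 × 1.52 = 10.0 m.

y₂ = 10.0 m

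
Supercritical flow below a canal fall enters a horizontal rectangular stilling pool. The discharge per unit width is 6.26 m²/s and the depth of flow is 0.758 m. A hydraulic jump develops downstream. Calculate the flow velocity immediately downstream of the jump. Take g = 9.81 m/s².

V₁ = q/y₁ = 6.26/0.758 = 8.26 m/s. Fr₁ = V₁/√(g·y₁) = 8.26/√(9.81×0.758) = 3.03.
Conjugate-depth relation: y₂/y₁ = ½[√(1 + 8Fr₁²) − 1] = ½[√74.38 − 1] = 3.81.
y₂ = 3.81 × 0.758 = 2.89 m.
V₂ = q/y₂ = 6.26/2.89 = 2.17 m/s.

V₂ = 2.17 m/s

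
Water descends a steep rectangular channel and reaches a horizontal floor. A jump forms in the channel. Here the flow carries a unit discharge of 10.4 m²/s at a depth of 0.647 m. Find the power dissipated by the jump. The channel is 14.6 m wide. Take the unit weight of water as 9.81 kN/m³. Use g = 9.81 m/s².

V₁ = q/y₁ = 10.4/0.647 = 16.1 m/s. Fr₁ = V₁/√(g·y₁) = 16.1/√(9.81×0.647) = 6.38.
Sequent-depth ratio: y₂/y₁ = ½[√(1 + 8Fr₁²) − 1] = ½[√326.7 − 1] = 8.54.
y₂ = 8.54 × 0.647 = 5.52 m.
V₂ = q/y₂ = 10.4/5.52 = 1.88 m/s. E₁ = y₁ + V₁²/2g = 13.8 m; E₂ = y₂ + V₂²/2g = 5.70 m. ΔE = E₁ − E₂ = 8.11 m.
Q = q·b = 10.4 × 14.6 = 152 m³/s. P = γ·Q·ΔE = 9.81 × 152 × 8.11 = 12083 kW.

P = 12083 kW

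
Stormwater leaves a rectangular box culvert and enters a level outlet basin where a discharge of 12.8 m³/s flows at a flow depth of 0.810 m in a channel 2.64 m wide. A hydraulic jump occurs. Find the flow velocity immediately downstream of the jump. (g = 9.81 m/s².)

V₂ = 2.35 m/s

q = Q/b = 12.8/2.64 = 4.85 m²/s; V₁ = q/y₁ = 5.99 m/s. Fr₁ = V₁/√(g·y₁) = 2.12.
By Bélanger, y₂/y₁ = ½[√(1 + 8Fr₁²) − 1] = ½[√37.07 − 1] = 2.54.
y₂ = 2.54 × 0.810 = 2.06 m.
V₂ = q/y₂ = 4.85/2.06 = 2.35 m/s.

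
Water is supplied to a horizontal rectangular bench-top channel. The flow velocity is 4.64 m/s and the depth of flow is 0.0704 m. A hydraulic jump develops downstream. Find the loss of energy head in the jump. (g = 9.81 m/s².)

ΔE = 0.626 m

Fr₁ = V₁/√(g·y₁) = 4.64/√(9.81×0.0704) = 5.58.
Sequent-depth ratio: y₂/y₁ = ½[√(1 + 8Fr₁²) − 1] = ½[√250.4 − 1] = 7.41.
y₂ = 7.41 × 0.0704 = 0.522 m.
q = V₁·y₁ = 4.64 × 0.0704 = 0.327 m²/s. V₂ = q/y₂ = 0.327/0.522 = 0.626 m/s. E₁ = y₁ + V₁²/2g = 1.17 m; E₂ = y₂ + V₂²/2g = 0.542 m. ΔE = E₁ − E₂ = 0.626 m.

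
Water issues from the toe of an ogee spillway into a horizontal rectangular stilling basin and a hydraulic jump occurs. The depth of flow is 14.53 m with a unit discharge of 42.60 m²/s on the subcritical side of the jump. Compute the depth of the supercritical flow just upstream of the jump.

y₁ = 1.581 m

V₂ = q/y₂ = 42.60/14.53 = 2.932 m/s; Fr₂ = V₂/√(g·y₂) = 0.2456.
The Bélanger relation is symmetric: y₁/y₂ = ½[√(1 + 8Fr₂²) − 1] = ½[√1.4824 − 1] = 0.1088.
y₁ = 0.1088 × 14.53 = 1.581 m.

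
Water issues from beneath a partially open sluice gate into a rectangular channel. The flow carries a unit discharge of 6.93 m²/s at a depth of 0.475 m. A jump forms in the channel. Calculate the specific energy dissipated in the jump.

ΔE = 6.88 m

V₁ = q/y₁ = 6.93/0.475 = 14.6 m/s. Fr₁ = V₁/√(g·y₁) = 14.6/√(9.81×0.475) = 6.76.
Conjugate-depth relation: y₂/y₁ = ½[√(1 + 8Fr₁²) − 1] = ½[√366.4 − 1] = 9.07.
y₂ = 9.07 × 0.475 = 4.31 m.
V₂ = q/y₂ = 6.93/4.31 = 1.61 m/s. E₁ = y₁ + V₁²/2g = 11.3 m; E₂ = y₂ + V₂²/2g = 4.44 m. ΔE = E₁ − E₂ = 6.88 m.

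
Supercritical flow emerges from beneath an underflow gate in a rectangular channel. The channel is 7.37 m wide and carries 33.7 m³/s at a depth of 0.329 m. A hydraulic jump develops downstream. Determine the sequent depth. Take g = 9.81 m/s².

y₂ = 3.44 m

q = Q/b = 33.7/7.37 = 4.57 m²/s; V₁ = q/y₁ = 13.9 m/s. Fr₁ = V₁/√(g·y₁) = 7.74.
Conjugate-depth relation: y₂/y₁ = ½[√(1 + 8Fr₁²) − 1] = ½[√479.8 − 1] = 10.5.
y₂ = 10.5 × 0.329 = 3.44 m.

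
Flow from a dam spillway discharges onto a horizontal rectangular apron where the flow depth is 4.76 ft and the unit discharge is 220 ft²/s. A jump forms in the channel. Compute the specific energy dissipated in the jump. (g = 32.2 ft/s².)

V₁ = q/y₁ = 220/4.76 = 46.2 ft/s. Fr₁ = V₁/√(g·y₁) = 46.2/√(32.2×4.76) = 3.73.
Conjugate-depth relation: y₂/y₁ = ½[√(1 + 8Fr₁²) − 1] = ½[√112.5 − 1] = 4.80.
y₂ = 4.80 × 4.76 = 22.9 ft.
V₂ = q/y₂ = 220/22.9 = 9.62 ft/s. E₁ = y₁ + V₁²/2g = 37.9 ft; E₂ = y₂ + V₂²/2g = 24.3 ft. ΔE = E₁ − E₂ = 13.6 ft.

ΔE = 13.6 ft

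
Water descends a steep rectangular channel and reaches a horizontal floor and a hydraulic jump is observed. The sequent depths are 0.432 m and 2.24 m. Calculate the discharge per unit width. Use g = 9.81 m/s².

For a rectangular channel the momentum equation gives q² = ½·g·y₁·y₂·(y₁ + y₂) = ½×9.81×0.432×2.24×2.67 = 12.7.
q = √12.7 = 3.56 m²/s.

q = 3.56 m²/s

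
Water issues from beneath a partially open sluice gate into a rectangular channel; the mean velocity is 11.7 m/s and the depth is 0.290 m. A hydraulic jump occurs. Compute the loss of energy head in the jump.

ΔE = 4.48 m

Fr₁ = V₁/√(g·y₁) = 11.7/√(9.81×0.290) = 6.94.
From the momentum equation for a rectangular channel, y₂/y₁ = ½[√(1 + 8Fr₁²) − 1] = ½[√385.9 − 1] = 9.32.
y₂ = 9.32 × 0.290 = 2.70 m.
q = V₁·y₁ = 11.7 × 0.290 = 3.39 m²/s. V₂ = q/y₂ = 3.39/2.70 = 1.26 m/s. E₁ = y₁ + V₁²/2g = 7.27 m; E₂ = y₂ + V₂²/2g = 2.78 m. ΔE = E₁ − E₂ = 4.48 m.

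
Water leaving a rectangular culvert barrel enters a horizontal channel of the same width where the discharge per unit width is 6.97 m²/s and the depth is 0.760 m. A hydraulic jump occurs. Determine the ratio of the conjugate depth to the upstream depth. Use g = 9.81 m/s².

V₁ = q/y₁ = 6.97/0.760 = 9.17 m/s. Fr₁ = V₁/√(g·y₁) = 9.17/√(9.81×0.760) = 3.36.
From the momentum equation for a rectangular channel, y₂/y₁ = ½[√(1 + 8Fr₁²) − 1] = ½[√91.25 − 1] = 4.28.

y₂/y₁ = 4.28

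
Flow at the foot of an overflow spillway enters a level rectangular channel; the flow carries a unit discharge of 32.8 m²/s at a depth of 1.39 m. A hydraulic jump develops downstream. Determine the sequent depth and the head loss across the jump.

y₂ = 11.9 m; ΔE = 17.5 m

V₁ = q/y₁ = 32.8/1.39 = 23.6 m/s. Fr₁ = V₁/√(g·y₁) = 23.6/√(9.81×1.39) = 6.39.
From the momentum equation for a rectangular channel, y₂/y₁ = ½[√(1 + 8Fr₁²) − 1] = ½[√327.7 − 1] = 8.55.
y₂ = 8.55 × 1.39 = 11.9 m.
V₂ = q/y₂ = 32.8/11.9 = 2.76 m/s. E₁ = y₁ + V₁²/2g = 29.8 m; E₂ = y₂ + V₂²/2g = 12.3 m. ΔE = E₁ − E₂ = 17.5 m.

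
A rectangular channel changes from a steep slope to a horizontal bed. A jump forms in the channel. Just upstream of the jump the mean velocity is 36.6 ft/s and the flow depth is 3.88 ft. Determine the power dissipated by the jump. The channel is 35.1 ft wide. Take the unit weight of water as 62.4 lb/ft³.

P = 4154 hp

Fr₁ = V₁/√(g·y₁) = 36.6/√(32.2×3.88) = 3.27.
Sequent-depth ratio: y₂/y₁ = ½[√(1 + 8Fr₁²) − 1] = ½[√86.78 − 1] = 4.16.
y₂ = 4.16 × 3.88 = 16.1 ft.
q = V₁·y₁ = 36.6 × 3.88 = 142 ft²/s. V₂ = q/y₂ = 142/16.1 = 8.80 ft/s. E₁ = y₁ + V₁²/2g = 24.7 ft; E₂ = y₂ + V₂²/2g = 17.3 ft. ΔE = E₁ − E₂ = 7.35 ft.
Q = q·b = 142 × 35.1 = 4984 cfs. P = γ·Q·ΔE/550 = 62.4 × 4984 × 7.35 / 550 = 4154 hp.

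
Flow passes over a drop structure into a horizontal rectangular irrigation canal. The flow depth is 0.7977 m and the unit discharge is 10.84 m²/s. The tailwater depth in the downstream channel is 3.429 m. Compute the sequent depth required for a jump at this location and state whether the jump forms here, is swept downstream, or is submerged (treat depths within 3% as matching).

y₂ = 5.096 m; the jump is swept downstream

V₁ = q/y₁ = 10.84/0.7977 = 13.59 m/s. Fr₁ = V₁/√(g·y₁) = 13.59/√(9.81×0.7977) = 4.858.
Sequent-depth ratio: y₂/y₁ = ½[√(1 + 8Fr₁²) − 1] = ½[√189.78 − 1] = 6.388.
y₂ = 6.388 × 0.7977 = 5.096 m.
Tailwater y_tw = 3.429 m: y_tw < y₂, so the jump is swept downstream.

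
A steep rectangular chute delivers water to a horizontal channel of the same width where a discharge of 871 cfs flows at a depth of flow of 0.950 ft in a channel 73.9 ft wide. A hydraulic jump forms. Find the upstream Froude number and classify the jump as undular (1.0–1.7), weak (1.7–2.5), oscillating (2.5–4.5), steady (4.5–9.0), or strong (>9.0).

q = Q/b = 871/73.9 = 11.8 ft²/s; V₁ = q/y₁ = 12.4 ft/s. Fr₁ = V₁/√(g·y₁) = 2.24.
Fr₁ = 2.24 lies in the weak range.

Fr₁ = 2.24; weak jump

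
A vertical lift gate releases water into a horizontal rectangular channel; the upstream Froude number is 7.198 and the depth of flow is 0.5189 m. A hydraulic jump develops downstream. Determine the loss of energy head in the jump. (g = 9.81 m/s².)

ΔE = 8.789 m

Fr₁ = 7.198 (given).
By Bélanger, y₂/y₁ = ½[√(1 + 8Fr₁²) − 1] = ½[√415.49 − 1] = 9.692.
y₂ = 9.692 × 0.5189 = 5.029 m.
V₁ = Fr₁·√(g·y₁) = 7.198×√(9.81×0.5189) = 16.24 m/s; q = V₁·y₁ = 8.427 m²/s. V₂ = q/y₂ = 8.427/5.029 = 1.676 m/s. E₁ = y₁ + V₁²/2g = 13.96 m; E₂ = y₂ + V₂²/2g = 5.172 m. ΔE = E₁ − E₂ = 8.789 m.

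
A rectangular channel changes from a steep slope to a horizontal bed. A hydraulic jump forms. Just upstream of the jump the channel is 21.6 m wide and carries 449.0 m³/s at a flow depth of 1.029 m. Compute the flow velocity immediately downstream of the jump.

V₂ = 2.375 m/s

q = Q/b = 449.0/21.6 = 20.79 m²/s; V₁ = q/y₁ = 20.20 m/s. Fr₁ = V₁/√(g·y₁) = 6.358.
Bélanger equation: y₂/y₁ = ½[√(1 + 8Fr₁²) − 1] = ½[√324.41 − 1] = 8.506.
y₂ = 8.506 × 1.029 = 8.752 m.
V₂ = q/y₂ = 20.79/8.752 = 2.375 m/s.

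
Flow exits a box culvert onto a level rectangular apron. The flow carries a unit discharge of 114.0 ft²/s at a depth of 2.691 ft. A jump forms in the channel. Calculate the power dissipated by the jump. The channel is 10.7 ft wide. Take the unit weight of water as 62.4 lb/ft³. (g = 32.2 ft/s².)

V₁ = q/y₁ = 114.0/2.691 = 42.36 ft/s. Fr₁ = V₁/√(g·y₁) = 42.36/√(32.2×2.691) = 4.551.
Conjugate-depth relation: y₂/y₁ = ½[√(1 + 8Fr₁²) − 1] = ½[√166.69 − 1] = 5.955.
y₂ = 5.955 × 2.691 = 16.03 ft.
Head loss: ΔE = (y₂ − y₁)³/(4y₁y₂) = (16.03 − 2.691)³/(4×2.691×16.03) = 2371/172.5 = 13.75 ft.
Q = q·b = 114.0 × 10.7 = 1220 cfs. P = γ·Q·ΔE/550 = 62.4 × 1220 × 13.75 / 550 = 1902 hp.

P = 1902 hp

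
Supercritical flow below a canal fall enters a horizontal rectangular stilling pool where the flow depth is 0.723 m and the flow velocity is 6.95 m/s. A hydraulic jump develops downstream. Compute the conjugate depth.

Fr₁ = V₁/√(g·y₁) = 6.95/√(9.81×0.723) = 2.61.
By Bélanger, y₂/y₁ = ½[√(1 + 8Fr₁²) − 1] = ½[√55.48 − 1] = 3.22.
y₂ = 3.22 × 0.723 = 2.33 m.

y₂ = 2.33 m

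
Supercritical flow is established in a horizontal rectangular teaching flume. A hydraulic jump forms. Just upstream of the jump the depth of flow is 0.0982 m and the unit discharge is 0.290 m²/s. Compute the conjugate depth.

V₁ = q/y₁ = 0.290/0.0982 = 2.95 m/s. Fr₁ = V₁/√(g·y₁) = 2.95/√(9.81×0.0982) = 3.01.
Bélanger equation: y₂/y₁ = ½[√(1 + 8Fr₁²) − 1] = ½[√73.42 − 1] = 3.78.
y₂ = 3.78 × 0.0982 = 0.372 m.

y₂ = 0.372 m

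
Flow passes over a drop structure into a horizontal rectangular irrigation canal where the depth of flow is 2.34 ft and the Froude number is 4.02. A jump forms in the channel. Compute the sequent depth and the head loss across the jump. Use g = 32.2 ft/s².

y₂ = 12.2 ft; ΔE = 8.37 ft

Fr₁ = 4.02 (given).
By Bélanger, y₂/y₁ = ½[√(1 + 8Fr₁²) − 1] = ½[√130.3 − 1] = 5.21.
y₂ = 5.21 × 2.34 = 12.2 ft.
V₁ = Fr₁·√(g·y₁) = 4.02×√(32.2×2.34) = 34.9 ft/s; q = V₁·y₁ = 81.7 ft²/s. V₂ = q/y₂ = 81.7/12.2 = 6.70 ft/s. E₁ = y₁ + V₁²/2g = 21.2 ft; E₂ = y₂ + V₂²/2g = 12.9 ft. ΔE = E₁ − E₂ = 8.37 ft.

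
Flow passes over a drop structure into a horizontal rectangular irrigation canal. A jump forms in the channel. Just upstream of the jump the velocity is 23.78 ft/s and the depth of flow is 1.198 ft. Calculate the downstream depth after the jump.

y₂ = 5.915 ft

Fr₁ = V₁/√(g·y₁) = 23.78/√(32.2×1.198) = 3.829.
By Bélanger, y₂/y₁ = ½[√(1 + 8Fr₁²) − 1] = ½[√118.27 − 1] = 4.938.
y₂ = 4.938 × 1.198 = 5.915 ft.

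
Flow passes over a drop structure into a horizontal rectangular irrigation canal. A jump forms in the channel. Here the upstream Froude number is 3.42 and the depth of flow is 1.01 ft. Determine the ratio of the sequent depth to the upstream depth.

y₂/y₁ = 4.36

Fr₁ = 3.42 (given).
Sequent-depth ratio: y₂/y₁ = ½[√(1 + 8Fr₁²) − 1] = ½[√94.57 − 1] = 4.36.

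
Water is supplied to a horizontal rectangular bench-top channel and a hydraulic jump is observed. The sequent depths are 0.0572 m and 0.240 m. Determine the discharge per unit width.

For a rectangular channel the momentum equation gives q² = ½·g·y₁·y₂·(y₁ + y₂) = ½×9.81×0.0572×0.240×0.297 = 0.0200.
q = √0.0200 = 0.141 m²/s.

q = 0.141 m²/s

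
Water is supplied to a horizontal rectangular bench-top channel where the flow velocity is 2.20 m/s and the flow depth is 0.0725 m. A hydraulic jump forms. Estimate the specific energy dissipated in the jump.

ΔE = 0.0618 m

Fr₁ = V₁/√(g·y₁) = 2.20/√(9.81×0.0725) = 2.61.
By Bélanger, y₂/y₁ = ½[√(1 + 8Fr₁²) − 1] = ½[√55.44 − 1] = 3.22.
y₂ = 3.22 × 0.0725 = 0.234 m.
q = V₁·y₁ = 2.20 × 0.0725 = 0.160 m²/s. V₂ = q/y₂ = 0.160/0.234 = 0.683 m/s. E₁ = y₁ + V₁²/2g = 0.319 m; E₂ = y₂ + V₂²/2g = 0.257 m. ΔE = E₁ − E₂ = 0.0618 m.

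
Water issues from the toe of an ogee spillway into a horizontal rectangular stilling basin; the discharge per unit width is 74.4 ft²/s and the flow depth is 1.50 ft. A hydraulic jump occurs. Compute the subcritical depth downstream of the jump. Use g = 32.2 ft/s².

y₂ = 14.4 ft

V₁ = q/y₁ = 74.4/1.50 = 49.6 ft/s. Fr₁ = V₁/√(g·y₁) = 49.6/√(32.2×1.50) = 7.14.
By Bélanger, y₂/y₁ = ½[√(1 + 8Fr₁²) − 1] = ½[√408.5 − 1] = 9.61.
y₂ = 9.61 × 1.50 = 14.4 ft.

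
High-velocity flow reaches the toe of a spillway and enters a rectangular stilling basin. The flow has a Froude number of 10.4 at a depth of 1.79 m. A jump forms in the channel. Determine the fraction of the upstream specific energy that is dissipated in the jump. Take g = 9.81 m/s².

Fr₁ = 10.4 (given).
Bélanger equation: y₂/y₁ = ½[√(1 + 8Fr₁²) − 1] = ½[√866.3 − 1] = 14.2.
y₂ = 14.2 × 1.79 = 25.4 m.
E₁ = y₁(1 + Fr₁²/2) = 1.79×(1 + 10.4²/2) = 98.6 m. ΔE = (y₂ − y₁)³/(4y₁y₂) = 72.7 m. ΔE/E₁ = 72.7/98.6 = 0.737.

ΔE/E₁ = 0.737 (73.7%)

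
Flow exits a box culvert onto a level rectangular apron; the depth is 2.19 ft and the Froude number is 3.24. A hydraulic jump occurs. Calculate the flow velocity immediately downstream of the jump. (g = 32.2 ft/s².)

V₂ = 6.62 ft/s

Fr₁ = 3.24 (given).
By Bélanger, y₂/y₁ = ½[√(1 + 8Fr₁²) − 1] = ½[√84.98 − 1] = 4.11.
y₂ = 4.11 × 2.19 = 9.00 ft.
V₁ = Fr₁·√(g·y₁) = 3.24×√(32.2×2.19) = 27.2 ft/s; q = V₁·y₁ = 59.6 ft²/s.
V₂ = q/y₂ = 59.6/9.00 = 6.62 ft/s.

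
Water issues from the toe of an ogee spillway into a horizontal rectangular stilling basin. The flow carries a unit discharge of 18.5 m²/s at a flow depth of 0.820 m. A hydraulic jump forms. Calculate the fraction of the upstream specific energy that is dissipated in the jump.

ΔE/E₁ = 0.662 (66.2%)

V₁ = q/y₁ = 18.5/0.820 = 22.6 m/s. Fr₁ = V₁/√(g·y₁) = 22.6/√(9.81×0.820) = 7.95.
Bélanger equation: y₂/y₁ = ½[√(1 + 8Fr₁²) − 1] = ½[√507.2 − 1] = 10.8.
y₂ = 10.8 × 0.820 = 8.82 m.
E₁ = y₁ + V₁²/2g = 26.8 m. ΔE = (y₂ − y₁)³/(4y₁y₂) = 17.7 m. ΔE/E₁ = 17.7/26.8 = 0.662.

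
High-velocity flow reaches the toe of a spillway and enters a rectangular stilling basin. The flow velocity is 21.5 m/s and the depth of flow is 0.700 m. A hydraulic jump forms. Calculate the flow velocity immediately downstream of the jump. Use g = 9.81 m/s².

V₂ = 1.93 m/s

Fr₁ = V₁/√(g·y₁) = 21.5/√(9.81×0.700) = 8.20.
Sequent-depth ratio: y₂/y₁ = ½[√(1 + 8Fr₁²) − 1] = ½[√539.5 − 1] = 11.1.
y₂ = 11.1 × 0.700 = 7.78 m.
q = V₁·y₁ = 21.5 × 0.700 = 15.0 m²/s.
V₂ = q/y₂ = 15.0/7.78 = 1.93 m/s.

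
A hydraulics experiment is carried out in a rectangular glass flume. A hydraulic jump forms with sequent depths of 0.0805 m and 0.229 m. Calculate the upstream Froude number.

For a rectangular channel the momentum equation gives q² = ½·g·y₁·y₂·(y₁ + y₂) = ½×9.81×0.0805×0.229×0.309 = 0.0280.
q = √0.0280 = 0.167 m²/s.
V₁ = q/y₁ = 2.08 m/s; Fr₁ = V₁/√(g·y₁) = 2.34.

Fr₁ = 2.34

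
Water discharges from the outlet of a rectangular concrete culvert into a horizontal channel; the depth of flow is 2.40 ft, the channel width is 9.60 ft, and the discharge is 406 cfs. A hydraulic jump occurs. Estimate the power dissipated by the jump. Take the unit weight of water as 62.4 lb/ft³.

q = Q/b = 406/9.60 = 42.3 ft²/s; V₁ = q/y₁ = 17.6 ft/s. Fr₁ = V₁/√(g·y₁) = 2.00.
By Bélanger, y₂/y₁ = ½[√(1 + 8Fr₁²) − 1] = ½[√33.14 − 1] = 2.38.
y₂ = 2.38 × 2.40 = 5.71 ft.
Head loss: ΔE = (y₂ − y₁)³/(4y₁y₂) = (5.71 − 2.40)³/(4×2.40×5.71) = 36.2/54.8 = 0.661 ft.
P = γ·Q·ΔE/550 = 62.4 × 406 × 0.661 / 550 = 30.4 hp.

P = 30.4 hp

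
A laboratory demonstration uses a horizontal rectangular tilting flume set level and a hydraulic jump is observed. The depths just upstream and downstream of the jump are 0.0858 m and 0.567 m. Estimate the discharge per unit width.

q = 0.395 m²/s

For a rectangular channel the momentum equation gives q² = ½·g·y₁·y₂·(y₁ + y₂) = ½×9.81×0.0858×0.567×0.653 = 0.156.
q = √0.156 = 0.395 m²/s.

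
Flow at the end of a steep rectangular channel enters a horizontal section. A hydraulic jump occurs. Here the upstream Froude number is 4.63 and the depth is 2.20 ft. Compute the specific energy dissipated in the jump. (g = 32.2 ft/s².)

Fr₁ = 4.63 (given).
By Bélanger, y₂/y₁ = ½[√(1 + 8Fr₁²) − 1] = ½[√172.5 − 1] = 6.07.
y₂ = 6.07 × 2.20 = 13.3 ft.
Head loss: ΔE = (y₂ − y₁)³/(4y₁y₂) = (13.3 − 2.20)³/(4×2.20×13.3) = 1385/117 = 11.8 ft.

ΔE = 11.8 ft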